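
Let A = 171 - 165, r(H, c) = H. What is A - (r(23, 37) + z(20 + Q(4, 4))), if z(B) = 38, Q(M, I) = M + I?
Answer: -55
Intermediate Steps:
Q(M, I) = I + M
A = 6
A - (r(23, 37) + z(20 + Q(4, 4))) = 6 - (23 + 38) = 6 - 1*61 = 6 - 61 = -55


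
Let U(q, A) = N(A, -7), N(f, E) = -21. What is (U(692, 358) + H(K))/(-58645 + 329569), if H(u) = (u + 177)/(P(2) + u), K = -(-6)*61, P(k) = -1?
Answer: -1187/16481210 ≈ -7.2021e-5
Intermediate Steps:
U(q, A) = -21
K = 366 (K = -1*(-366) = 366)
H(u) = (177 + u)/(-1 + u) (H(u) = (u + 177)/(-1 + u) = (177 + u)/(-1 + u))
(U(692, 358) + H(K))/(-58645 + 329569) = (-21 + (177 + 366)/(-1 + 366))/(-58645 + 329569) = (-21 + 543/365)/270924 = (-21 + (1/365)*543)*(1/270924) = (-21 + 543/365)*(1/270924) = -7122/365*1/270924 = -1187/16481210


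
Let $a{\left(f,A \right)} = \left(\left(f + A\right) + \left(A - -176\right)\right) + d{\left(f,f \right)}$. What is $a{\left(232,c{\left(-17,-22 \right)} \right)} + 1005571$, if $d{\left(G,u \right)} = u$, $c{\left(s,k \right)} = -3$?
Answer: $1006205$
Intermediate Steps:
$a{\left(f,A \right)} = 176 + 2 A + 2 f$ ($a{\left(f,A \right)} = \left(\left(f + A\right) + \left(A - -176\right)\right) + f = \left(\left(A + f\right) + \left(A + 176\right)\right) + f = \left(\left(A + f\right) + \left(176 + A\right)\right) + f = \left(176 + f + 2 A\right) + f = 176 + 2 A + 2 f$)
$a{\left(232,c{\left(-17,-22 \right)} \right)} + 1005571 = \left(176 + 2 \left(-3\right) + 2 \cdot 232\right) + 1005571 = \left(176 - 6 + 464\right) + 1005571 = 634 + 1005571 = 1006205$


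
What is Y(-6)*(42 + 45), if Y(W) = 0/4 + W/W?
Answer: 87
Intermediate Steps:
Y(W) = 1 (Y(W) = 0*(¼) + 1 = 0 + 1 = 1)
Y(-6)*(42 + 45) = 1*(42 + 45) = 1*87 = 87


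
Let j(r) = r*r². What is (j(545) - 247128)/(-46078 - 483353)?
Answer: -161631497/529431 ≈ -305.29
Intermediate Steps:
j(r) = r³
(j(545) - 247128)/(-46078 - 483353) = (545³ - 247128)/(-46078 - 483353) = (161878625 - 247128)/(-529431) = 161631497*(-1/529431) = -161631497/529431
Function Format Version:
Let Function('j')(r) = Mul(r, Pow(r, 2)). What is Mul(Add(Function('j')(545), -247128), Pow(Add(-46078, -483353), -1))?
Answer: Rational(-161631497, 529431) ≈ -305.29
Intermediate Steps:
Function('j')(r) = Pow(r, 3)
Mul(Add(Function('j')(545), -247128), Pow(Add(-46078, -483353), -1)) = Mul(Add(Pow(545, 3), -247128), Pow(Add(-46078, -483353), -1)) = Mul(Add(161878625, -247128), Pow(-529431, -1)) = Mul(161631497, Rational(-1, 529431)) = Rational(-161631497, 529431)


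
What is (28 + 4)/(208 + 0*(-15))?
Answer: 2/13 ≈ 0.15385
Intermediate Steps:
(28 + 4)/(208 + 0*(-15)) = 32/(208 + 0) = 32/208 = 32*(1/208) = 2/13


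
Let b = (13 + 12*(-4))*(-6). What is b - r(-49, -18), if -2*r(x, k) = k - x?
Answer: 451/2 ≈ 225.50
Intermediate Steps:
r(x, k) = x/2 - k/2 (r(x, k) = -(k - x)/2 = x/2 - k/2)
b = 210 (b = (13 - 48)*(-6) = -35*(-6) = 210)
b - r(-49, -18) = 210 - ((½)*(-49) - ½*(-18)) = 210 - (-49/2 + 9) = 210 - 1*(-31/2) = 210 + 31/2 = 451/2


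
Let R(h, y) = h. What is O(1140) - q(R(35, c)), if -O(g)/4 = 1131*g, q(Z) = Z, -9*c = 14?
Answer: -5157395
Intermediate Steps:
c = -14/9 (c = -1/9*14 = -14/9 ≈ -1.5556)
O(g) = -4524*g
O(1140) - q(R(35, c)) = -4524*1140 - 1*35 = -5157360 - 35 = -5157395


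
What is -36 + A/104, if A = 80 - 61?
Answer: -3725/104 ≈ -35.817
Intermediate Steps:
A = 19
-36 + A/104 = -36 + 19/104 = -3725/104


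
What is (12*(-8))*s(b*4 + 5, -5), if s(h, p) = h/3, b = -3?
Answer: 224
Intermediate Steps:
s(h, p) = h/3 (s(h, p) = h*(⅓) = h/3)
(12*(-8))*s(b*4 + 5, -5) = (12*(-8))*((-3*4 + 5)/3) = -32*(-12 + 5) = -32*(-7) = -96*(-7/3) = 224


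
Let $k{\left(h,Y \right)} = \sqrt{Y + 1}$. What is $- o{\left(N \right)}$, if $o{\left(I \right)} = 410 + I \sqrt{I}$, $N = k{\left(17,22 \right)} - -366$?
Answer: $-410 - \left(366 + \sqrt{23}\right)^{\frac{3}{2}} \approx -7550.1$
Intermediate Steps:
$k{\left(h,Y \right)} = \sqrt{1 + Y}$
$N = 366 + \sqrt{23}$ ($N = \sqrt{1 + 22} - -366 = \sqrt{23} + 366 = 366 + \sqrt{23} \approx 370.8$)
$o{\left(I \right)} = 410 + I^{\frac{3}{2}}$
$- o{\left(N \right)} = - (410 + \left(366 + \sqrt{23}\right)^{\frac{3}{2}}) = -410 - \left(366 + \sqrt{23}\right)^{\frac{3}{2}}$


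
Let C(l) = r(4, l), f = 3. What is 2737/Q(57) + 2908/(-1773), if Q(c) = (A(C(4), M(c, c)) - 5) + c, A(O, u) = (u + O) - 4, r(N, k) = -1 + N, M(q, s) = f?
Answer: 521741/10638 ≈ 49.045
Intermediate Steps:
M(q, s) = 3
C(l) = 3 (C(l) = -1 + 4 = 3)
A(O, u) = -4 + O + u (A(O, u) = (O + u) - 4 = -4 + O + u)
Q(c) = -3 + c (Q(c) = ((-4 + 3 + 3) - 5) + c = (2 - 5) + c = -3 + c)
2737/Q(57) + 2908/(-1773) = 2737/(-3 + 57) + 2908/(-1773) = 2737/54 + 2908*(-1/1773) = 2737*(1/54) - 2908/1773 = 2737/54 - 2908/1773 = 521741/10638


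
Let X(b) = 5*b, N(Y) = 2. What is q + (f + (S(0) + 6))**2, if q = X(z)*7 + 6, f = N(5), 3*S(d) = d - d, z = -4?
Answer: -70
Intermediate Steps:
S(d) = 0 (S(d) = (d - d)/3 = (1/3)*0 = 0)
f = 2
q = -134 (q = (5*(-4))*7 + 6 = -20*7 + 6 = -140 + 6 = -134)
q + (f + (S(0) + 6))**2 = -134 + (2 + (0 + 6))**2 = -134 + (2 + 6)**2 = -134 + 8**2 = -134 + 64 = -70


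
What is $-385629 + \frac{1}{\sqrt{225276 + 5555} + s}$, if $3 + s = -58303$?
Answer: $- \frac{1310891336671651}{3399358805} - \frac{\sqrt{230831}}{3399358805} \approx -3.8563 \cdot 10^{5}$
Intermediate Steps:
$s = -58306$ ($s = -3 - 58303 = -58306$)
$-385629 + \frac{1}{\sqrt{225276 + 5555} + s} = -385629 + \frac{1}{\sqrt{225276 + 5555} - 58306} = -385629 + \frac{1}{\sqrt{230831} - 58306} = -385629 + \frac{1}{-58306 + \sqrt{230831}}$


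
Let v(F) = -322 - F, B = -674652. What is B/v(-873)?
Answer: -35508/29 ≈ -1224.4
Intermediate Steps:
B/v(-873) = -674652/(-322 - 1*(-873)) = -674652/(-322 + 873) = -674652/551 = -674652*1/551 = -35508/29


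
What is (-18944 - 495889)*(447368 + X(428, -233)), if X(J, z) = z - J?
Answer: -229979504931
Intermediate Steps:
(-18944 - 495889)*(447368 + X(428, -233)) = (-18944 - 495889)*(447368 + (-233 - 1*428)) = -514833*(447368 + (-233 - 428)) = -514833*(447368 - 661) = -514833*446707 = -229979504931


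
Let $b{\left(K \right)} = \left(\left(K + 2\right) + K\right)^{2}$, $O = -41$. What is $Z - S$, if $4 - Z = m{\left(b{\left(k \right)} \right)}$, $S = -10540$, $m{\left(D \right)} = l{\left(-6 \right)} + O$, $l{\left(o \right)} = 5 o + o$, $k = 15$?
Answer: $10621$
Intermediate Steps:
$l{\left(o \right)} = 6 o$
$b{\left(K \right)} = \left(2 + 2 K\right)^{2}$ ($b{\left(K \right)} = \left(\left(2 + K\right) + K\right)^{2} = \left(2 + 2 K\right)^{2}$)
$m{\left(D \right)} = -77$ ($m{\left(D \right)} = 6 \left(-6\right) - 41 = -36 - 41 = -77$)
$Z = 81$ ($Z = 4 - -77 = 4 + 77 = 81$)
$Z - S = 81 - -10540 = 81 + 10540 = 10621$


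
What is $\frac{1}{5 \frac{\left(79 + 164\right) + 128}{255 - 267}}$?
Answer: $- \frac{12}{1855} \approx -0.006469$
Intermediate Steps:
$\frac{1}{5 \frac{\left(79 + 164\right) + 128}{255 - 267}} = \frac{1}{5 \frac{243 + 128}{-12}} = \frac{1}{5 \cdot 371 \left(- \frac{1}{12}\right)} = \frac{1}{5 \left(- \frac{371}{12}\right)} = \frac{1}{- \frac{1855}{12}} = - \frac{12}{1855}$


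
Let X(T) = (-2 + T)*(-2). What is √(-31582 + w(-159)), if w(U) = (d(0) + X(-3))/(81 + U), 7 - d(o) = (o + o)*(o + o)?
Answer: I*√192146214/78 ≈ 177.71*I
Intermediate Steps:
X(T) = 4 - 2*T
d(o) = 7 - 4*o² (d(o) = 7 - (o + o)*(o + o) = 7 - 2*o*2*o = 7 - 4*o²)
w(U) = 17/(81 + U) (w(U) = ((7 - 4*0²) + (4 - 2*(-3)))/(81 + U) = ((7 - 4*0) + (4 + 6))/(81 + U) = ((7 + 0) + 10)/(81 + U) = (7 + 10)/(81 + U) = 17/(81 + U))
√(-31582 + w(-159)) = √(-31582 + 17/(81 - 159)) = √(-31582 + 17/(-78)) = √(-31582 + 17*(-1/78)) = √(-31582 - 17/78) = √(-2463413/78) = I*√192146214/78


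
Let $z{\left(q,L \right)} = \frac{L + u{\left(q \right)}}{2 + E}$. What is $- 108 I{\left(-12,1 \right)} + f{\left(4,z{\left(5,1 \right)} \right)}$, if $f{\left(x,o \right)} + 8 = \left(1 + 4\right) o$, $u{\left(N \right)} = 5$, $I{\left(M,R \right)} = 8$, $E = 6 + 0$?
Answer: $- \frac{3473}{4} \approx -868.25$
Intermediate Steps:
$E = 6$
$z{\left(q,L \right)} = \frac{5}{8} + \frac{L}{8}$ ($z{\left(q,L \right)} = \frac{L + 5}{2 + 6} = \frac{5 + L}{8} = \left(5 + L\right) \frac{1}{8} = \frac{5}{8} + \frac{L}{8}$)
$f{\left(x,o \right)} = -8 + 5 o$ ($f{\left(x,o \right)} = -8 + \left(1 + 4\right) o = -8 + 5 o$)
$- 108 I{\left(-12,1 \right)} + f{\left(4,z{\left(5,1 \right)} \right)} = \left(-108\right) 8 - \left(8 - 5 \left(\frac{5}{8} + \frac{1}{8} \cdot 1\right)\right) = -864 - \left(8 - 5 \left(\frac{5}{8} + \frac{1}{8}\right)\right) = -864 + \left(-8 + 5 \cdot \frac{3}{4}\right) = -864 + \left(-8 + \frac{15}{4}\right) = -864 - \frac{17}{4} = - \frac{3473}{4}$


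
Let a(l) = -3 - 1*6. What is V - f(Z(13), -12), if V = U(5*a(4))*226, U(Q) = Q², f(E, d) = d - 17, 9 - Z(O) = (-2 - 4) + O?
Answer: 457679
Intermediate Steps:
a(l) = -9 (a(l) = -3 - 6 = -9)
Z(O) = 15 - O (Z(O) = 9 - ((-2 - 4) + O) = 9 - (-6 + O) = 9 + (6 - O) = 15 - O)
f(E, d) = -17 + d
V = 457650 (V = (5*(-9))²*226 = (-45)²*226 = 2025*226 = 457650)
V - f(Z(13), -12) = 457650 - (-17 - 12) = 457650 - 1*(-29) = 457650 + 29 = 457679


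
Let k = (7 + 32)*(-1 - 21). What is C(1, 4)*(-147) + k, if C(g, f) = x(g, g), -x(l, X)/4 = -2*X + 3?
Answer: -270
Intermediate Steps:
x(l, X) = -12 + 8*X (x(l, X) = -4*(-2*X + 3) = -4*(3 - 2*X) = -12 + 8*X)
k = -858 (k = 39*(-22) = -858)
C(g, f) = -12 + 8*g
C(1, 4)*(-147) + k = (-12 + 8*1)*(-147) - 858 = (-12 + 8)*(-147) - 858 = -4*(-147) - 858 = 588 - 858 = -270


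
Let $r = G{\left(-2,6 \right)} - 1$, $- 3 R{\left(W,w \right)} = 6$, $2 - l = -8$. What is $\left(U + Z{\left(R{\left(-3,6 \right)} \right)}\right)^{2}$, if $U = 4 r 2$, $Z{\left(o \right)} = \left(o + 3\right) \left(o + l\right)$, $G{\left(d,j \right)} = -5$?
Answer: $1600$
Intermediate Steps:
$l = 10$ ($l = 2 - -8 = 2 + 8 = 10$)
$R{\left(W,w \right)} = -2$ ($R{\left(W,w \right)} = \left(- \frac{1}{3}\right) 6 = -2$)
$r = -6$ ($r = -5 - 1 = -6$)
$Z{\left(o \right)} = \left(3 + o\right) \left(10 + o\right)$ ($Z{\left(o \right)} = \left(o + 3\right) \left(o + 10\right) = \left(3 + o\right) \left(10 + o\right)$)
$U = -48$ ($U = 4 \left(-6\right) 2 = \left(-24\right) 2 = -48$)
$\left(U + Z{\left(R{\left(-3,6 \right)} \right)}\right)^{2} = \left(-48 + \left(30 + \left(-2\right)^{2} + 13 \left(-2\right)\right)\right)^{2} = \left(-48 + \left(30 + 4 - 26\right)\right)^{2} = \left(-48 + 8\right)^{2} = \left(-40\right)^{2} = 1600$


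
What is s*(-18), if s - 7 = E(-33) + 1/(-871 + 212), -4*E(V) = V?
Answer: -361755/1318 ≈ -274.47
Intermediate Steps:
E(V) = -V/4
s = 40195/2636 (s = 7 + (-1/4*(-33) + 1/(-871 + 212)) = 7 + (33/4 + 1/(-659)) = 7 + (33/4 - 1/659) = 7 + 21743/2636 = 40195/2636 ≈ 15.248)
s*(-18) = (40195/2636)*(-18) = -361755/1318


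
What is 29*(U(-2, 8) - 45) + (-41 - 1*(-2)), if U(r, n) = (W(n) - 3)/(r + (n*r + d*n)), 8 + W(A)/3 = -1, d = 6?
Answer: -1373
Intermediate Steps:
W(A) = -27 (W(A) = -24 + 3*(-1) = -24 - 3 = -27)
U(r, n) = -30/(r + 6*n + n*r) (U(r, n) = (-27 - 3)/(r + (n*r + 6*n)) = -30/(r + (6*n + n*r)) = -30/(r + 6*n + n*r))
29*(U(-2, 8) - 45) + (-41 - 1*(-2)) = 29*(-30/(-2 + 6*8 + 8*(-2)) - 45) + (-41 - 1*(-2)) = 29*(-30/(-2 + 48 - 16) - 45) + (-41 + 2) = 29*(-30/30 - 45) - 39 = 29*(-30*1/30 - 45) - 39 = 29*(-1 - 45) - 39 = 29*(-46) - 39 = -1334 - 39 = -1373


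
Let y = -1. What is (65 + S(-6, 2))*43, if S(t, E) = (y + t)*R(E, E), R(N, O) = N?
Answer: 2193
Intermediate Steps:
S(t, E) = E*(-1 + t) (S(t, E) = (-1 + t)*E = E*(-1 + t))
(65 + S(-6, 2))*43 = (65 + 2*(-1 - 6))*43 = (65 + 2*(-7))*43 = (65 - 14)*43 = 51*43 = 2193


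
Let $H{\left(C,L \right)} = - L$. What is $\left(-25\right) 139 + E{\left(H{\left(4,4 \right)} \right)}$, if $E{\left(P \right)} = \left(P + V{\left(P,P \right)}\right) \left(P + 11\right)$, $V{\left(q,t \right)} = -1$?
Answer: $-3510$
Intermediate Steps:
$E{\left(P \right)} = \left(-1 + P\right) \left(11 + P\right)$ ($E{\left(P \right)} = \left(P - 1\right) \left(P + 11\right) = \left(-1 + P\right) \left(11 + P\right)$)
$\left(-25\right) 139 + E{\left(H{\left(4,4 \right)} \right)} = \left(-25\right) 139 + \left(-11 + \left(\left(-1\right) 4\right)^{2} + 10 \left(\left(-1\right) 4\right)\right) = -3475 + \left(-11 + \left(-4\right)^{2} + 10 \left(-4\right)\right) = -3475 - 35 = -3510$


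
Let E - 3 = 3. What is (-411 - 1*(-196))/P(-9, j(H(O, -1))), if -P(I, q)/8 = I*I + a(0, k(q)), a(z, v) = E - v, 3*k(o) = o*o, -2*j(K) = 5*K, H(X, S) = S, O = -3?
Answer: 645/2038 ≈ 0.31649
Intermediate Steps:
E = 6 (E = 3 + 3 = 6)
j(K) = -5*K/2
k(o) = o²/3 (k(o) = (o*o)/3 = o²/3)
a(z, v) = 6 - v
P(I, q) = -48 - 8*I² + 8*q²/3 (P(I, q) = -8*(I*I + (6 - q²/3)) = -8*(I² + (6 - q²/3)) = -8*(6 + I² - q²/3) = -48 - 8*I² + 8*q²/3)
(-411 - 1*(-196))/P(-9, j(H(O, -1))) = (-411 - 1*(-196))/(-48 - 8*(-9)² + 8*(-5/2*(-1))²/3) = (-411 + 196)/(-48 - 8*81 + 8*(5/2)²/3) = -215/(-48 - 648 + (8/3)*(25/4)) = -215/(-48 - 648 + 50/3) = -215/(-2038/3) = -215*(-3/2038) = 645/2038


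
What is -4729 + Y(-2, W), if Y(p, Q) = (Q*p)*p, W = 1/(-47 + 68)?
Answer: -99305/21 ≈ -4728.8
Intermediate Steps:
W = 1/21 ≈ 0.047619
Y(p, Q) = Q*p²
-4729 + Y(-2, W) = -4729 + (1/21)*(-2)² = -4729 + (1/21)*4 = -4729 + 4/21 = -99305/21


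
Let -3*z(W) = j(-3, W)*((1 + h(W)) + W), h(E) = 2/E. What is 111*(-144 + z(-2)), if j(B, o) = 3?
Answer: -15762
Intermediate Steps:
z(W) = -1 - W - 2/W (z(W) = -((1 + 2/W) + W) = -(1 + W + 2/W) = -(3 + 3*W + 6/W)/3 = -1 - W - 2/W)
111*(-144 + z(-2)) = 111*(-144 + (-1 - 1*(-2) - 2/(-2))) = 111*(-144 + (-1 + 2 - 2*(-1/2))) = 111*(-144 + (-1 + 2 + 1)) = 111*(-144 + 2) = 111*(-142) = -15762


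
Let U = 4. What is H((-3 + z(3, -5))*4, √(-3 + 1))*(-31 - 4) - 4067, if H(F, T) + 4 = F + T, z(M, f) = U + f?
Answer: -3367 - 35*I*√2 ≈ -3367.0 - 49.497*I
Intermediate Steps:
z(M, f) = 4 + f
H(F, T) = -4 + F + T (H(F, T) = -4 + (F + T) = -4 + F + T)
H((-3 + z(3, -5))*4, √(-3 + 1))*(-31 - 4) - 4067 = (-4 + (-3 + (4 - 5))*4 + √(-3 + 1))*(-31 - 4) - 4067 = (-4 + (-3 - 1)*4 + √(-2))*(-35) - 4067 = (-4 - 4*4 + I*√2)*(-35) - 4067 = (-4 - 16 + I*√2)*(-35) - 4067 = (-20 + I*√2)*(-35) - 4067 = (700 - 35*I*√2) - 4067 = -3367 - 35*I*√2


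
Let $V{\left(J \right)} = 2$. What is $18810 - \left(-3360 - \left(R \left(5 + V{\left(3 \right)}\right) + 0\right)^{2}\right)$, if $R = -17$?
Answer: $36331$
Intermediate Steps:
$18810 - \left(-3360 - \left(R \left(5 + V{\left(3 \right)}\right) + 0\right)^{2}\right) = 18810 - \left(-3360 - \left(- 17 \left(5 + 2\right) + 0\right)^{2}\right) = 18810 - \left(-3360 - \left(\left(-17\right) 7 + 0\right)^{2}\right) = 18810 - \left(-3360 - \left(-119 + 0\right)^{2}\right) = 18810 - \left(-3360 - \left(-119\right)^{2}\right) = 18810 - \left(-3360 - 14161\right) = 18810 - -17521 = 18810 + 17521 = 36331$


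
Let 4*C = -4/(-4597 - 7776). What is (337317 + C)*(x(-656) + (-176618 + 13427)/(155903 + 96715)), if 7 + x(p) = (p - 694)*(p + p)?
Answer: 311237567964051278181/520940419 ≈ 5.9745e+11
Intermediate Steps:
x(p) = -7 + 2*p*(-694 + p) (x(p) = -7 + (p - 694)*(p + p) = -7 + (-694 + p)*(2*p) = -7 + 2*p*(-694 + p))
C = 1/12373 (C = (-4/(-4597 - 7776))/4 = (-4/(-12373))/4 = (-1/12373*(-4))/4 = (¼)*(4/12373) = 1/12373 ≈ 8.0821e-5)
(337317 + C)*(x(-656) + (-176618 + 13427)/(155903 + 96715)) = (337317 + 1/12373)*((-7 - 1388*(-656) + 2*(-656)²) + (-176618 + 13427)/(155903 + 96715)) = 4173623242*((-7 + 910528 + 2*430336) - 163191/252618)/12373 = 4173623242*((-7 + 910528 + 860672) - 163191*1/252618)/12373 = 4173623242*(1771193 - 54397/84206)/12373 = (4173623242/12373)*(149145023361/84206) = 311237567964051278181/520940419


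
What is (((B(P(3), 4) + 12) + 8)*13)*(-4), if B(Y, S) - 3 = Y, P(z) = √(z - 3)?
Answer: -1196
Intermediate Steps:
P(z) = √(-3 + z)
B(Y, S) = 3 + Y
(((B(P(3), 4) + 12) + 8)*13)*(-4) = ((((3 + √(-3 + 3)) + 12) + 8)*13)*(-4) = ((((3 + √0) + 12) + 8)*13)*(-4) = ((((3 + 0) + 12) + 8)*13)*(-4) = (((3 + 12) + 8)*13)*(-4) = ((15 + 8)*13)*(-4) = (23*13)*(-4) = 299*(-4) = -1196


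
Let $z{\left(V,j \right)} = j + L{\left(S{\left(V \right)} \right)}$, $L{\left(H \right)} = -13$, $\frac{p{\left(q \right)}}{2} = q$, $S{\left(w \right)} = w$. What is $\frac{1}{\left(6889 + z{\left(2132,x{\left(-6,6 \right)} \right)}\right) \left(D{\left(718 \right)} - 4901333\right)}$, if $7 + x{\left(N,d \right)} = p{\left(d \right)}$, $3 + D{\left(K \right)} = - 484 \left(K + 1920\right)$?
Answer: $- \frac{1}{42511698768} \approx -2.3523 \cdot 10^{-11}$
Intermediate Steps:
$D{\left(K \right)} = -929283 - 484 K$ ($D{\left(K \right)} = -3 - 484 \left(K + 1920\right) = -3 - 484 \left(1920 + K\right) = -3 - \left(929280 + 484 K\right) = -929283 - 484 K$)
$p{\left(q \right)} = 2 q$
$x{\left(N,d \right)} = -7 + 2 d$
$z{\left(V,j \right)} = -13 + j$ ($z{\left(V,j \right)} = j - 13 = -13 + j$)
$\frac{1}{\left(6889 + z{\left(2132,x{\left(-6,6 \right)} \right)}\right) \left(D{\left(718 \right)} - 4901333\right)} = \frac{1}{\left(6889 + \left(-13 + \left(-7 + 2 \cdot 6\right)\right)\right) \left(\left(-929283 - 347512\right) - 4901333\right)} = \frac{1}{\left(6889 + \left(-13 + \left(-7 + 12\right)\right)\right) \left(\left(-929283 - 347512\right) - 4901333\right)} = \frac{1}{\left(6889 + \left(-13 + 5\right)\right) \left(-1276795 - 4901333\right)} = \frac{1}{\left(6889 - 8\right) \left(-6178128\right)} = \frac{1}{6881 \left(-6178128\right)} = \frac{1}{-42511698768} = - \frac{1}{42511698768}$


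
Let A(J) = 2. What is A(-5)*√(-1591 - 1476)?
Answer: 2*I*√3067 ≈ 110.76*I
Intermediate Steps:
A(-5)*√(-1591 - 1476) = 2*√(-1591 - 1476) = 2*√(-3067) = 2*(I*√3067) = 2*I*√3067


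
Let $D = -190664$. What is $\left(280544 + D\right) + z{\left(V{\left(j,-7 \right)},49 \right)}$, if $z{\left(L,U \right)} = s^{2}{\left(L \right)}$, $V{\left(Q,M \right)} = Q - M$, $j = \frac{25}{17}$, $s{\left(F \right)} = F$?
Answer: $\frac{25996056}{289} \approx 89952.0$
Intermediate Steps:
$j = \frac{25}{17}$ ($j = 25 \cdot \frac{1}{17} = \frac{25}{17} \approx 1.4706$)
$z{\left(L,U \right)} = L^{2}$
$\left(280544 + D\right) + z{\left(V{\left(j,-7 \right)},49 \right)} = \left(280544 - 190664\right) + \left(\frac{25}{17} - -7\right)^{2} = 89880 + \left(\frac{25}{17} + 7\right)^{2} = 89880 + \left(\frac{144}{17}\right)^{2} = 89880 + \frac{20736}{289} = \frac{25996056}{289}$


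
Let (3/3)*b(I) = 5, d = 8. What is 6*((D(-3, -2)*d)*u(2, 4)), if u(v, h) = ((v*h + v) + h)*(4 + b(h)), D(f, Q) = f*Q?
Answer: 36288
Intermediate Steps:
D(f, Q) = Q*f
b(I) = 5
u(v, h) = 9*h + 9*v + 9*h*v (u(v, h) = ((v*h + v) + h)*(4 + 5) = ((h*v + v) + h)*9 = ((v + h*v) + h)*9 = (h + v + h*v)*9 = 9*h + 9*v + 9*h*v)
6*((D(-3, -2)*d)*u(2, 4)) = 6*((-2*(-3)*8)*(9*4 + 9*2 + 9*4*2)) = 6*((6*8)*(36 + 18 + 72)) = 6*(48*126) = 6*6048 = 36288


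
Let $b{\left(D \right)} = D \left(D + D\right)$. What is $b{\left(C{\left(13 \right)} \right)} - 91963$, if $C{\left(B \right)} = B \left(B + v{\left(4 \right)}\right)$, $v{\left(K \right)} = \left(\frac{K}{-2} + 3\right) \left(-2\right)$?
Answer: $-51065$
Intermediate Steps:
$v{\left(K \right)} = -6 + K$ ($v{\left(K \right)} = \left(K \left(- \frac{1}{2}\right) + 3\right) \left(-2\right) = \left(- \frac{K}{2} + 3\right) \left(-2\right) = \left(3 - \frac{K}{2}\right) \left(-2\right) = -6 + K$)
$C{\left(B \right)} = B \left(-2 + B\right)$ ($C{\left(B \right)} = B \left(B + \left(-6 + 4\right)\right) = B \left(B - 2\right) = B \left(-2 + B\right)$)
$b{\left(D \right)} = 2 D^{2}$ ($b{\left(D \right)} = D 2 D = 2 D^{2}$)
$b{\left(C{\left(13 \right)} \right)} - 91963 = 2 \left(13 \left(-2 + 13\right)\right)^{2} - 91963 = 2 \left(13 \cdot 11\right)^{2} - 91963 = 2 \cdot 143^{2} - 91963 = 2 \cdot 20449 - 91963 = 40898 - 91963 = -51065$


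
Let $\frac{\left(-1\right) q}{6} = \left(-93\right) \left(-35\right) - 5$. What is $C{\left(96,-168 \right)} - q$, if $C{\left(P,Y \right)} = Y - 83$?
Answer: $19249$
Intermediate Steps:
$C{\left(P,Y \right)} = -83 + Y$
$q = -19500$ ($q = - 6 \left(\left(-93\right) \left(-35\right) - 5\right) = - 6 \left(3255 - 5\right) = \left(-6\right) 3250 = -19500$)
$C{\left(96,-168 \right)} - q = \left(-83 - 168\right) - -19500 = -251 + 19500 = 19249$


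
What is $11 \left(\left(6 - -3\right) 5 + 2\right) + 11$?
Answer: $528$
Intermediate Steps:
$11 \left(\left(6 - -3\right) 5 + 2\right) + 11 = 11 \left(\left(6 + 3\right) 5 + 2\right) + 11 = 11 \left(9 \cdot 5 + 2\right) + 11 = 11 \left(45 + 2\right) + 11 = 11 \cdot 47 + 11 = 517 + 11 = 528$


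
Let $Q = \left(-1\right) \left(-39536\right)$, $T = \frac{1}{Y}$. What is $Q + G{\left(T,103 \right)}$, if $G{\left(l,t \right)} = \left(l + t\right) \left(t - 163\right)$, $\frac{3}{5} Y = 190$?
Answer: $\frac{3168802}{95} \approx 33356.0$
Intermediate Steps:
$Y = \frac{950}{3}$ ($Y = \frac{5}{3} \cdot 190 = \frac{950}{3} \approx 316.67$)
$T = \frac{3}{950}$ ($T = \frac{1}{\frac{950}{3}} = \frac{3}{950} \approx 0.0031579$)
$G{\left(l,t \right)} = \left(-163 + t\right) \left(l + t\right)$ ($G{\left(l,t \right)} = \left(l + t\right) \left(-163 + t\right) = \left(-163 + t\right) \left(l + t\right)$)
$Q = 39536$
$Q + G{\left(T,103 \right)} = 39536 + \left(103^{2} - \frac{489}{950} - 16789 + \frac{3}{950} \cdot 103\right) = 39536 + \left(10609 - \frac{489}{950} - 16789 + \frac{309}{950}\right) = 39536 - \frac{587118}{95} = \frac{3168802}{95}$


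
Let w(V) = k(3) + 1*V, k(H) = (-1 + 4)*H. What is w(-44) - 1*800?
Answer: -835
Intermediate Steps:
k(H) = 3*H
w(V) = 9 + V (w(V) = 3*3 + 1*V = 9 + V)
w(-44) - 1*800 = (9 - 44) - 1*800 = -35 - 800 = -835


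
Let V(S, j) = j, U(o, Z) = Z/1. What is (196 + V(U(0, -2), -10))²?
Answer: 34596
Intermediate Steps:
U(o, Z) = Z (U(o, Z) = Z*1 = Z)
(196 + V(U(0, -2), -10))² = (196 - 10)² = 186² = 34596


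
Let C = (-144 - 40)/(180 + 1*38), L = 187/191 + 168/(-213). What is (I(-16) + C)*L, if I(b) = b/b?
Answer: 43877/1478149 ≈ 0.029684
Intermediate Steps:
L = 2581/13561 (L = 187*(1/191) + 168*(-1/213) = 187/191 - 56/71 = 2581/13561 ≈ 0.19033)
C = -92/109 (C = -184/(180 + 38) = -184/218 = -184*1/218 = -92/109 ≈ -0.84404)
I(b) = 1
(I(-16) + C)*L = (1 - 92/109)*(2581/13561) = (17/109)*(2581/13561) = 43877/1478149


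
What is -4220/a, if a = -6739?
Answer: 4220/6739 ≈ 0.62621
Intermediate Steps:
-4220/a = -4220/(-6739) = -4220*(-1/6739) = 4220/6739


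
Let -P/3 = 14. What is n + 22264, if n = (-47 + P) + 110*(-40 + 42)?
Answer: 22395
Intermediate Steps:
P = -42 (P = -3*14 = -42)
n = 131 (n = (-47 - 42) + 110*(-40 + 42) = -89 + 110*2 = -89 + 220 = 131)
n + 22264 = 131 + 22264 = 22395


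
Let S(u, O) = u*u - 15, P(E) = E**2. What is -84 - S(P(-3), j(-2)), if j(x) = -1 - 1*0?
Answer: -150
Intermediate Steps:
j(x) = -1 (j(x) = -1 + 0 = -1)
S(u, O) = -15 + u**2 (S(u, O) = u**2 - 15 = -15 + u**2)
-84 - S(P(-3), j(-2)) = -84 - (-15 + ((-3)**2)**2) = -84 - (-15 + 9**2) = -84 - (-15 + 81) = -84 - 1*66 = -84 - 66 = -150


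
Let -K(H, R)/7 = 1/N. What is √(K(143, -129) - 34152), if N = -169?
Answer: I*√5771681/13 ≈ 184.8*I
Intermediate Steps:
K(H, R) = 7/169 (K(H, R) = -7/(-169) = -7*(-1/169) = 7/169)
√(K(143, -129) - 34152) = √(7/169 - 34152) = √(-5771681/169) = I*√5771681/13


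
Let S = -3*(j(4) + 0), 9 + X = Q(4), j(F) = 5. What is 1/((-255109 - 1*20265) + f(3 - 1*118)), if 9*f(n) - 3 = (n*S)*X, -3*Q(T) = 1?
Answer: -9/2494463 ≈ -3.6080e-6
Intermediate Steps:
Q(T) = -⅓ (Q(T) = -⅓*1 = -⅓)
X = -28/3 (X = -9 - ⅓ = -28/3 ≈ -9.3333)
S = -15 (S = -3*(5 + 0) = -3*5 = -15)
f(n) = ⅓ + 140*n/9 (f(n) = ⅓ + ((n*(-15))*(-28/3))/9 = ⅓ + (-15*n*(-28/3))/9 = ⅓ + (140*n)/9 = ⅓ + 140*n/9)
1/((-255109 - 1*20265) + f(3 - 1*118)) = 1/((-255109 - 1*20265) + (⅓ + 140*(3 - 1*118)/9)) = 1/((-255109 - 20265) + (⅓ + 140*(3 - 118)/9)) = 1/(-275374 + (⅓ + (140/9)*(-115))) = 1/(-275374 + (⅓ - 16100/9)) = 1/(-275374 - 16097/9) = 1/(-2494463/9) = -9/2494463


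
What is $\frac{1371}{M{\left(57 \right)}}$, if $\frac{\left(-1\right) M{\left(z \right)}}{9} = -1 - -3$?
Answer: $- \frac{457}{6} \approx -76.167$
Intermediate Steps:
$M{\left(z \right)} = -18$ ($M{\left(z \right)} = - 9 \left(-1 - -3\right) = - 9 \left(-1 + 3\right) = \left(-9\right) 2 = -18$)
$\frac{1371}{M{\left(57 \right)}} = \frac{1371}{-18} = 1371 \left(- \frac{1}{18}\right) = - \frac{457}{6}$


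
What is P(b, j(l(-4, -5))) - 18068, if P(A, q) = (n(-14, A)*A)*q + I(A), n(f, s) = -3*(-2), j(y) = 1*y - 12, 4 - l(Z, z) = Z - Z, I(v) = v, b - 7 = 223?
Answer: -28878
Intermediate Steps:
b = 230 (b = 7 + 223 = 230)
l(Z, z) = 4 (l(Z, z) = 4 - (Z - Z) = 4 - 1*0 = 4 + 0 = 4)
j(y) = -12 + y (j(y) = y - 12 = -12 + y)
n(f, s) = 6
P(A, q) = A + 6*A*q (P(A, q) = (6*A)*q + A = 6*A*q + A = A + 6*A*q)
P(b, j(l(-4, -5))) - 18068 = 230*(1 + 6*(-12 + 4)) - 18068 = 230*(1 + 6*(-8)) - 18068 = 230*(1 - 48) - 18068 = 230*(-47) - 18068 = -10810 - 18068 = -28878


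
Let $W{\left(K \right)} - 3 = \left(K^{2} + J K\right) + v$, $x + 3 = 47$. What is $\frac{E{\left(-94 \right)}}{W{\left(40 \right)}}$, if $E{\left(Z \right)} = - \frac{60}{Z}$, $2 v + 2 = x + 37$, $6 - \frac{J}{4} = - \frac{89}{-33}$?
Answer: $\frac{396}{1346879} \approx 0.00029401$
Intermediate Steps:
$x = 44$ ($x = -3 + 47 = 44$)
$J = \frac{436}{33}$ ($J = 24 - 4 \left(- \frac{89}{-33}\right) = 24 - 4 \left(\left(-89\right) \left(- \frac{1}{33}\right)\right) = 24 - \frac{356}{33} = \frac{436}{33} \approx 13.212$)
$v = \frac{79}{2}$ ($v = -1 + \frac{44 + 37}{2} = -1 + \frac{1}{2} \cdot 81 = -1 + \frac{81}{2} = \frac{79}{2} \approx 39.5$)
$W{\left(K \right)} = \frac{85}{2} + K^{2} + \frac{436 K}{33}$ ($W{\left(K \right)} = 3 + \left(\left(K^{2} + \frac{436 K}{33}\right) + \frac{79}{2}\right) = 3 + \left(\frac{79}{2} + K^{2} + \frac{436 K}{33}\right) = \frac{85}{2} + K^{2} + \frac{436 K}{33}$)
$\frac{E{\left(-94 \right)}}{W{\left(40 \right)}} = \frac{\left(-60\right) \frac{1}{-94}}{\frac{85}{2} + 40^{2} + \frac{436}{33} \cdot 40} = \frac{\left(-60\right) \left(- \frac{1}{94}\right)}{\frac{85}{2} + 1600 + \frac{17440}{33}} = \frac{30}{47 \cdot \frac{143285}{66}} = \frac{30}{47} \cdot \frac{66}{143285} = \frac{396}{1346879}$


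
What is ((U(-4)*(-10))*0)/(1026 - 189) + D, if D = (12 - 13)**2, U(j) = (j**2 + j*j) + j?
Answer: 1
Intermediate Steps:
U(j) = j + 2*j**2 (U(j) = (j**2 + j**2) + j = 2*j**2 + j = j + 2*j**2)
D = 1 (D = (-1)**2 = 1)
((U(-4)*(-10))*0)/(1026 - 189) + D = ((-4*(1 + 2*(-4))*(-10))*0)/(1026 - 189) + 1 = ((-4*(1 - 8)*(-10))*0)/837 + 1 = ((-4*(-7)*(-10))*0)*(1/837) + 1 = ((28*(-10))*0)*(1/837) + 1 = -280*0*(1/837) + 1 = 0*(1/837) + 1 = 0 + 1 = 1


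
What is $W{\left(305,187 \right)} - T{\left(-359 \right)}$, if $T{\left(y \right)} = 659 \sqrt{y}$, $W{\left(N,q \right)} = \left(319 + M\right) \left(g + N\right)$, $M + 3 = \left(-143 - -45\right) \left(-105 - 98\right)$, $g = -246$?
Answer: $1192390 - 659 i \sqrt{359} \approx 1.1924 \cdot 10^{6} - 12486.0 i$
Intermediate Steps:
$M = 19891$ ($M = -3 + \left(-143 - -45\right) \left(-105 - 98\right) = -3 + \left(-143 + 45\right) \left(-203\right) = -3 - -19894 = -3 + 19894 = 19891$)
$W{\left(N,q \right)} = -4971660 + 20210 N$ ($W{\left(N,q \right)} = \left(319 + 19891\right) \left(-246 + N\right) = 20210 \left(-246 + N\right) = -4971660 + 20210 N$)
$W{\left(305,187 \right)} - T{\left(-359 \right)} = \left(-4971660 + 20210 \cdot 305\right) - 659 \sqrt{-359} = \left(-4971660 + 6164050\right) - 659 i \sqrt{359} = 1192390 - 659 i \sqrt{359}$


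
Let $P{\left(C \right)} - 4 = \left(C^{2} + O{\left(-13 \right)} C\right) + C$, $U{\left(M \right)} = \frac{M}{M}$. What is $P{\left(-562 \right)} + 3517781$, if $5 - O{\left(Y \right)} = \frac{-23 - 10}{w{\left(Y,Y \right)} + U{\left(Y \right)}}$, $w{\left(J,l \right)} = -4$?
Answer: $3836439$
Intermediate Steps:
$U{\left(M \right)} = 1$
$O{\left(Y \right)} = -6$ ($O{\left(Y \right)} = 5 - \frac{-23 - 10}{-4 + 1} = 5 - - \frac{33}{-3} = 5 - \left(-33\right) \left(- \frac{1}{3}\right) = 5 - 11 = -6$)
$P{\left(C \right)} = 4 + C^{2} - 5 C$ ($P{\left(C \right)} = 4 + \left(\left(C^{2} - 6 C\right) + C\right) = 4 + \left(C^{2} - 5 C\right) = 4 + C^{2} - 5 C$)
$P{\left(-562 \right)} + 3517781 = \left(4 + \left(-562\right)^{2} - -2810\right) + 3517781 = \left(4 + 315844 + 2810\right) + 3517781 = 318658 + 3517781 = 3836439$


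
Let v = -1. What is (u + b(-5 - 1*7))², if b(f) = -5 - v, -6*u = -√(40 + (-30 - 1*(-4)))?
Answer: (24 - √14)²/36 ≈ 11.400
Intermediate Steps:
u = √14/6 (u = -(-1)*√(40 + (-30 - 1*(-4)))/6 = -(-1)*√(40 + (-30 + 4))/6 = -(-1)*√(40 - 26)/6 = -(-1)*√14/6 = √14/6 ≈ 0.62361)
b(f) = -4 (b(f) = -5 - 1*(-1) = -5 + 1 = -4)
(u + b(-5 - 1*7))² = (√14/6 - 4)² = (-4 + √14/6)²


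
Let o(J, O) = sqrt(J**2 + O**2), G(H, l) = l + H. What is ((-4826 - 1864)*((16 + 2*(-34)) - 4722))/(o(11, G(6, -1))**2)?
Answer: 15969030/73 ≈ 2.1875e+5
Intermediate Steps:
G(H, l) = H + l
((-4826 - 1864)*((16 + 2*(-34)) - 4722))/(o(11, G(6, -1))**2) = ((-4826 - 1864)*((16 + 2*(-34)) - 4722))/((sqrt(11**2 + (6 - 1)**2))**2) = (-6690*((16 - 68) - 4722))/((sqrt(121 + 5**2))**2) = (-6690*(-52 - 4722))/((sqrt(121 + 25))**2) = (-6690*(-4774))/((sqrt(146))**2) = 31938060/146 = 31938060*(1/146) = 15969030/73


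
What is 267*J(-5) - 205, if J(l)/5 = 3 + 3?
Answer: 7805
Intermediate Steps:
J(l) = 30 (J(l) = 5*(3 + 3) = 5*6 = 30)
267*J(-5) - 205 = 267*30 - 205 = 8010 - 205 = 7805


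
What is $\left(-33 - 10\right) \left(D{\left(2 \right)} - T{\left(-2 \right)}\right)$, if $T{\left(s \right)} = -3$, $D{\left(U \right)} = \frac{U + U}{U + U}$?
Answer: $-172$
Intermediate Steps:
$D{\left(U \right)} = 1$ ($D{\left(U \right)} = \frac{2 U}{2 U} = 2 U \frac{1}{2 U} = 1$)
$\left(-33 - 10\right) \left(D{\left(2 \right)} - T{\left(-2 \right)}\right) = \left(-33 - 10\right) \left(1 - -3\right) = - 43 \left(1 + 3\right) = \left(-43\right) 4 = -172$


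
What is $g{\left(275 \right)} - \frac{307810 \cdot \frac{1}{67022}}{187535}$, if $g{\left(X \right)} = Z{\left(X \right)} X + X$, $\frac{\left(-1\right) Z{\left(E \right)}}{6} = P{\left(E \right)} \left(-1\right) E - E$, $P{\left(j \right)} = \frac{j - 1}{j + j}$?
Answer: $\frac{854784279609994}{1256897077} \approx 6.8008 \cdot 10^{5}$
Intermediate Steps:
$P{\left(j \right)} = \frac{-1 + j}{2 j}$
$Z{\left(E \right)} = -3 + 9 E$ ($Z{\left(E \right)} = - 6 \left(\frac{-1 + E}{2 E} \left(-1\right) E - E\right) = - 6 \left(- \frac{-1 + E}{2 E} E - E\right) = - 6 \left(\left(\frac{1}{2} - \frac{E}{2}\right) - E\right) = - 6 \left(\frac{1}{2} - \frac{3 E}{2}\right) = -3 + 9 E$)
$g{\left(X \right)} = X + X \left(-3 + 9 X\right)$ ($g{\left(X \right)} = \left(-3 + 9 X\right) X + X = X \left(-3 + 9 X\right) + X = X + X \left(-3 + 9 X\right)$)
$g{\left(275 \right)} - \frac{307810 \cdot \frac{1}{67022}}{187535} = 275 \left(-2 + 9 \cdot 275\right) - \frac{307810 \cdot \frac{1}{67022}}{187535} = 275 \left(-2 + 2475\right) - 307810 \cdot \frac{1}{67022} \cdot \frac{1}{187535} = 275 \cdot 2473 - \frac{153905}{33511} \cdot \frac{1}{187535} = 680075 - \frac{30781}{1256897077} = \frac{854784279609994}{1256897077}$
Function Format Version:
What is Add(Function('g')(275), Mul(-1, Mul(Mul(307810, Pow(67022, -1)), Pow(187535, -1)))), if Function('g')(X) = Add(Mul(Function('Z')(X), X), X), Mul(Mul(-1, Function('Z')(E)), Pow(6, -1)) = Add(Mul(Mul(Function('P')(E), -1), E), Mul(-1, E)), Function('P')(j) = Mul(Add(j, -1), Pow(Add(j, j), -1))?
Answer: Rational(854784279609994, 1256897077) ≈ 6.8008e+5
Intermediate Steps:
Function('P')(j) = Mul(Rational(1, 2), Pow(j, -1), Add(-1, j)) (Function('P')(j) = Mul(Add(-1, j), Pow(Mul(2, j), -1)) = Mul(Add(-1, j), Mul(Rational(1, 2), Pow(j, -1))) = Mul(Rational(1, 2), Pow(j, -1), Add(-1, j)))
Function('Z')(E) = Add(-3, Mul(9, E)) (Function('Z')(E) = Mul(-6, Add(Mul(Mul(Mul(Rational(1, 2), Pow(E, -1), Add(-1, E)), -1), E), Mul(-1, E))) = Mul(-6, Add(Mul(Mul(Rational(-1, 2), Pow(E, -1), Add(-1, E)), E), Mul(-1, E))) = Mul(-6, Add(Add(Rational(1, 2), Mul(Rational(-1, 2), E)), Mul(-1, E))) = Mul(-6, Add(Rational(1, 2), Mul(Rational(-3, 2), E))) = Add(-3, Mul(9, E)))
Function('g')(X) = Add(X, Mul(X, Add(-3, Mul(9, X)))) (Function('g')(X) = Add(Mul(Add(-3, Mul(9, X)), X), X) = Add(Mul(X, Add(-3, Mul(9, X))), X) = Add(X, Mul(X, Add(-3, Mul(9, X)))))
Add(Function('g')(275), Mul(-1, Mul(Mul(307810, Pow(67022, -1)), Pow(187535, -1)))) = Add(Mul(275, Add(-2, Mul(9, 275))), Mul(-1, Mul(Mul(307810, Pow(67022, -1)), Pow(187535, -1)))) = Add(Mul(275, Add(-2, 2475)), Mul(-1, Mul(Mul(307810, Rational(1, 67022)), Rational(1, 187535)))) = Add(Mul(275, 2473), Mul(-1, Mul(Rational(153905, 33511), Rational(1, 187535)))) = Add(680075, Mul(-1, Rational(30781, 1256897077))) = Add(680075, Rational(-30781, 1256897077)) = Rational(854784279609994, 1256897077)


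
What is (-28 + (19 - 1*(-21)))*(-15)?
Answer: -180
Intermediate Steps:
(-28 + (19 - 1*(-21)))*(-15) = (-28 + (19 + 21))*(-15) = (-28 + 40)*(-15) = 12*(-15) = -180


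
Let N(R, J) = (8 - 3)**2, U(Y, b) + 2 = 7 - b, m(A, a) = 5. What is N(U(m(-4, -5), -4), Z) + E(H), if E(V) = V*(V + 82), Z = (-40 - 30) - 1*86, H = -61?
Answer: -1256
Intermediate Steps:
U(Y, b) = 5 - b (U(Y, b) = -2 + (7 - b) = 5 - b)
Z = -156 (Z = -70 - 86 = -156)
E(V) = V*(82 + V)
N(R, J) = 25 (N(R, J) = 5**2 = 25)
N(U(m(-4, -5), -4), Z) + E(H) = 25 - 61*(82 - 61) = 25 - 61*21 = 25 - 1281 = -1256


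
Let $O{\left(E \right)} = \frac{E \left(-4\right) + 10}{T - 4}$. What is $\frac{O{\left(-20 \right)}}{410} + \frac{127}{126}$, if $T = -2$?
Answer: $\frac{2509}{2583} \approx 0.97135$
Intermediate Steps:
$O{\left(E \right)} = - \frac{5}{3} + \frac{2 E}{3}$ ($O{\left(E \right)} = \frac{E \left(-4\right) + 10}{-2 - 4} = \frac{- 4 E + 10}{-6} = \left(10 - 4 E\right) \left(- \frac{1}{6}\right) = - \frac{5}{3} + \frac{2 E}{3}$)
$\frac{O{\left(-20 \right)}}{410} + \frac{127}{126} = \frac{- \frac{5}{3} + \frac{2}{3} \left(-20\right)}{410} + \frac{127}{126} = \left(- \frac{5}{3} - \frac{40}{3}\right) \frac{1}{410} + 127 \cdot \frac{1}{126} = \left(-15\right) \frac{1}{410} + \frac{127}{126} = - \frac{3}{82} + \frac{127}{126} = \frac{2509}{2583}$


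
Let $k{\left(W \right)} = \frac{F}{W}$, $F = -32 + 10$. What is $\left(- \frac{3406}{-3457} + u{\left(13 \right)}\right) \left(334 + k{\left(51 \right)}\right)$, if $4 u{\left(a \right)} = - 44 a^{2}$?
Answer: $- \frac{109270746884}{176307} \approx -6.1978 \cdot 10^{5}$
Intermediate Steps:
$u{\left(a \right)} = - 11 a^{2}$ ($u{\left(a \right)} = \frac{\left(-44\right) a^{2}}{4} = - 11 a^{2}$)
$F = -22$
$k{\left(W \right)} = - \frac{22}{W}$
$\left(- \frac{3406}{-3457} + u{\left(13 \right)}\right) \left(334 + k{\left(51 \right)}\right) = \left(- \frac{3406}{-3457} - 11 \cdot 13^{2}\right) \left(334 - \frac{22}{51}\right) = \left(\left(-3406\right) \left(- \frac{1}{3457}\right) - 1859\right) \left(334 - \frac{22}{51}\right) = \left(\frac{3406}{3457} - 1859\right) \left(334 - \frac{22}{51}\right) = \left(- \frac{6423157}{3457}\right) \frac{17012}{51} = - \frac{109270746884}{176307}$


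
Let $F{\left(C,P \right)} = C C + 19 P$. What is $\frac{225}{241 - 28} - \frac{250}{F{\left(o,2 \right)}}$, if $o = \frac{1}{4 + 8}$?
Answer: $- \frac{2145525}{388583} \approx -5.5214$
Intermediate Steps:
$o = \frac{1}{12} \approx 0.083333$
$F{\left(C,P \right)} = C^{2} + 19 P$
$\frac{225}{241 - 28} - \frac{250}{F{\left(o,2 \right)}} = \frac{225}{241 - 28} - \frac{250}{\left(\frac{1}{12}\right)^{2} + 19 \cdot 2} = \frac{225}{213} - \frac{250}{\frac{1}{144} + 38} = 225 \cdot \frac{1}{213} - \frac{250}{\frac{5473}{144}} = \frac{75}{71} - \frac{36000}{5473} = - \frac{2145525}{388583}$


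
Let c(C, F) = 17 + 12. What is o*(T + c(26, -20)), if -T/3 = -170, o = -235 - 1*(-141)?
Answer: -50666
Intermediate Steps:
c(C, F) = 29
o = -94 (o = -235 + 141 = -94)
T = 510 (T = -3*(-170) = 510)
o*(T + c(26, -20)) = -94*(510 + 29) = -94*539 = -50666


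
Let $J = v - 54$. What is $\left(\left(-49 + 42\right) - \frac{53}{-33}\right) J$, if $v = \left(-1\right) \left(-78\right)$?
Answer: $- \frac{1424}{11} \approx -129.45$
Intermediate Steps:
$v = 78$
$J = 24$ ($J = 78 - 54 = 24$)
$\left(\left(-49 + 42\right) - \frac{53}{-33}\right) J = \left(\left(-49 + 42\right) - \frac{53}{-33}\right) 24 = \left(-7 - - \frac{53}{33}\right) 24 = \left(-7 + \frac{53}{33}\right) 24 = \left(- \frac{178}{33}\right) 24 = - \frac{1424}{11}$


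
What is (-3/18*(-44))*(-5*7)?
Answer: -770/3 ≈ -256.67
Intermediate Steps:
(-3/18*(-44))*(-5*7) = (-3*1/18*(-44))*(-35) = -1/6*(-44)*(-35) = (22/3)*(-35) = -770/3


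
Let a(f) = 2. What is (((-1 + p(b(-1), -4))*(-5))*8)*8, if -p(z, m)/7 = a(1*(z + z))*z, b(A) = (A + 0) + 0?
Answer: -4160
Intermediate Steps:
b(A) = A (b(A) = A + 0 = A)
p(z, m) = -14*z
(((-1 + p(b(-1), -4))*(-5))*8)*8 = (((-1 - 14*(-1))*(-5))*8)*8 = (((-1 + 14)*(-5))*8)*8 = ((13*(-5))*8)*8 = -65*8*8 = -520*8 = -4160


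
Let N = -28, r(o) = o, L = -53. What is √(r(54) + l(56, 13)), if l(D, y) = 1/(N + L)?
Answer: √4373/9 ≈ 7.3476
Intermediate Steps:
l(D, y) = -1/81 (l(D, y) = 1/(-28 - 53) = 1/(-81) = -1/81)
√(r(54) + l(56, 13)) = √(54 - 1/81) = √(4373/81) = √4373/9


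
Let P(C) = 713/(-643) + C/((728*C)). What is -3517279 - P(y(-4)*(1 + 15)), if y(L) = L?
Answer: -1646451850595/468104 ≈ -3.5173e+6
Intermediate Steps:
P(C) = -518421/468104 (P(C) = 713*(-1/643) + C*(1/(728*C)) = -713/643 + 1/728 = -518421/468104)
-3517279 - P(y(-4)*(1 + 15)) = -3517279 - 1*(-518421/468104) = -3517279 + 518421/468104 = -1646451850595/468104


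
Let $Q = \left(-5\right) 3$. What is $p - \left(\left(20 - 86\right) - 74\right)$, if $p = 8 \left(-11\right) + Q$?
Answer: $37$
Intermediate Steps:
$Q = -15$
$p = -103$ ($p = 8 \left(-11\right) - 15 = -88 - 15 = -103$)
$p - \left(\left(20 - 86\right) - 74\right) = -103 - \left(\left(20 - 86\right) - 74\right) = -103 - \left(-66 - 74\right) = -103 - -140 = -103 + 140 = 37$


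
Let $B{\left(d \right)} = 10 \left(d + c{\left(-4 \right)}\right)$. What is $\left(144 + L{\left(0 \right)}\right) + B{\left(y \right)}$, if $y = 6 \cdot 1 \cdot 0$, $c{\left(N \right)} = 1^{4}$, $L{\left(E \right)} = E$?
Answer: $154$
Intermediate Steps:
$c{\left(N \right)} = 1$
$y = 0$ ($y = 6 \cdot 0 = 0$)
$B{\left(d \right)} = 10 + 10 d$ ($B{\left(d \right)} = 10 \left(d + 1\right) = 10 \left(1 + d\right) = 10 + 10 d$)
$\left(144 + L{\left(0 \right)}\right) + B{\left(y \right)} = \left(144 + 0\right) + \left(10 + 10 \cdot 0\right) = 144 + \left(10 + 0\right) = 144 + 10 = 154$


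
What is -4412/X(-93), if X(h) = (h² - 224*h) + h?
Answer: -1103/7347 ≈ -0.15013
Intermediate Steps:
X(h) = h² - 223*h
-4412/X(-93) = -4412*(-1/(93*(-223 - 93))) = -4412/((-93*(-316))) = -4412/29388 = -4412*1/29388 = -1103/7347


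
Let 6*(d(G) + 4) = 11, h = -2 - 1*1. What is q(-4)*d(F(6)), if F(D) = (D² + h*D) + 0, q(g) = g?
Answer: 26/3 ≈ 8.6667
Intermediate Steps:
h = -3 (h = -2 - 1 = -3)
F(D) = D² - 3*D (F(D) = (D² - 3*D) + 0 = D² - 3*D)
d(G) = -13/6 (d(G) = -4 + (⅙)*11 = -4 + 11/6 = -13/6)
q(-4)*d(F(6)) = -4*(-13/6) = 26/3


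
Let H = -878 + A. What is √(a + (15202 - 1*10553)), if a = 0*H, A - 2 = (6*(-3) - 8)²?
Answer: √4649 ≈ 68.184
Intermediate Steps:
A = 678 (A = 2 + (6*(-3) - 8)² = 2 + (-18 - 8)² = 2 + (-26)² = 2 + 676 = 678)
H = -200 (H = -878 + 678 = -200)
a = 0 (a = 0*(-200) = 0)
√(a + (15202 - 1*10553)) = √(0 + (15202 - 1*10553)) = √(0 + (15202 - 10553)) = √(0 + 4649) = √4649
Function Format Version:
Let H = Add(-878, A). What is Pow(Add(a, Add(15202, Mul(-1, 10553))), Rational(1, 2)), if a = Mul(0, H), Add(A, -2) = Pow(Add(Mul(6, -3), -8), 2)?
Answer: Pow(4649, Rational(1, 2)) ≈ 68.184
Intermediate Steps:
A = 678 (A = Add(2, Pow(Add(Mul(6, -3), -8), 2)) = Add(2, Pow(Add(-18, -8), 2)) = Add(2, Pow(-26, 2)) = Add(2, 676) = 678)
H = -200 (H = Add(-878, 678) = -200)
a = 0 (a = Mul(0, -200) = 0)
Pow(Add(a, Add(15202, Mul(-1, 10553))), Rational(1, 2)) = Pow(Add(0, Add(15202, Mul(-1, 10553))), Rational(1, 2)) = Pow(Add(0, Add(15202, -10553)), Rational(1, 2)) = Pow(Add(0, 4649), Rational(1, 2)) = Pow(4649, Rational(1, 2))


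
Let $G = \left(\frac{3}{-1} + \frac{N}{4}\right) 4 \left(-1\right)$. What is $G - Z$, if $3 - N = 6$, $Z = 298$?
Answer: $-283$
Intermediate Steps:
$N = -3$ ($N = 3 - 6 = -3$)
$G = 15$ ($G = \left(\frac{3}{-1} - \frac{3}{4}\right) 4 \left(-1\right) = \left(3 \left(-1\right) - \frac{3}{4}\right) 4 \left(-1\right) = \left(-3 - \frac{3}{4}\right) 4 \left(-1\right) = \left(- \frac{15}{4}\right) 4 \left(-1\right) = \left(-15\right) \left(-1\right) = 15$)
$G - Z = 15 - 298 = -283$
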